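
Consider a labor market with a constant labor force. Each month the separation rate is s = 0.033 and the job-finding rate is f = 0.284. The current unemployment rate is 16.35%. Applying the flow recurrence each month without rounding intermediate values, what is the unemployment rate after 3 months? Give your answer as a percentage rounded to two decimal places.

With a fixed labor force, u_{t+1} = u_t + s·(1−u_t) − f·u_t = u_t·(1−s−f) + s.
Here 1−s−f = 0.683 and s = 0.033.
u_1 = 0.163500 × 0.683 + 0.033 = 0.144671.
u_2 = 0.144671 × 0.683 + 0.033 = 0.131810.
u_3 = 0.131810 × 0.683 + 0.033 = 0.123026.

Unemployment rate after three months ≈ 12.30%.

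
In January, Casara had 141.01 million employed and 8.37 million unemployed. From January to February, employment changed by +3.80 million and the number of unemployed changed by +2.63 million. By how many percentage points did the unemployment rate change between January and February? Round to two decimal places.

January: labor force = 141.01 + 8.37 = 149.38; u = 8.37/149.38 = 5.60%.
February: labor force = 144.81 + 11.00 = 155.81; u = 11.00/155.81 = 7.06%.
Change = 7.06% − 5.60% = +1.46 pp.

The unemployment rate changed by +1.46 percentage points.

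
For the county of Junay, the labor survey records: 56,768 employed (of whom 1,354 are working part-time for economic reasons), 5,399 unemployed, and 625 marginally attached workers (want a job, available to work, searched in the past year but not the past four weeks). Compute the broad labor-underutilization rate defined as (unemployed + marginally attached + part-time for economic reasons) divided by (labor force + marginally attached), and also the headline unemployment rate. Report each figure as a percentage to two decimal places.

Labor force = 56,768 + 5,399 = 62,167.
Numerator = 5,399 + 625 + 1,354 = 7,378.
Denominator = 62,167 + 625 = 62,792.
Broad rate = 7,378 / 62,792 = 11.75%.
Headline unemployment rate = 5,399 / 62,167 = 8.68%.

Broad underutilization rate ≈ 11.75%; headline unemployment rate ≈ 8.68%.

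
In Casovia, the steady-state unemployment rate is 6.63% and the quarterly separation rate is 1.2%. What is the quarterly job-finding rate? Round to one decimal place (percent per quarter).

From u* = s/(s+f): f = s·(1−u)/u.
f = 1.2 × (1 − 0.0663) / 0.0663 = 1.1204 / 0.0663 ≈ 16.9% per quarter.

Job-finding rate ≈ 16.9% per quarter.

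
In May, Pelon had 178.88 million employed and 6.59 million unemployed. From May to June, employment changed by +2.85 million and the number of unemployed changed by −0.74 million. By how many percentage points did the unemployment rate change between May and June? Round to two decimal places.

May: labor force = 178.88 + 6.59 = 185.47; u = 6.59/185.47 = 3.55%.
June: labor force = 181.73 + 5.85 = 187.58; u = 5.85/187.58 = 3.12%.
Change = 3.12% − 3.55% = −0.43 pp.

The unemployment rate changed by −0.43 percentage points.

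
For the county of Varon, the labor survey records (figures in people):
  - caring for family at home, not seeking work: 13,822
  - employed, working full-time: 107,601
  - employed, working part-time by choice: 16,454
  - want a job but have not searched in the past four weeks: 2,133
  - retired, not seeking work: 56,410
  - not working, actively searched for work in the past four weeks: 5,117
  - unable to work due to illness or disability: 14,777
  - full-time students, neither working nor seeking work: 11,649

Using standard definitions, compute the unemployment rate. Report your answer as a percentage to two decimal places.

Employed = 107,601 + 16,454 = 124,055.
Unemployed = 5,117.
Labor force = 124,055 + 5,117 = 129,172.
Unemployment rate = 5,117 / 129,172 = 3.96%.

Unemployment rate ≈ 3.96%.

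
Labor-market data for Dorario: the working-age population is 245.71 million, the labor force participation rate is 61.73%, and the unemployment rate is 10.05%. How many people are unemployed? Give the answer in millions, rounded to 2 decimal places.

About 15.24 million are unemployed.

Labor force = 0.6173 × 245.71 = 151.68 million.
Unemployed = 0.1005 × 151.68 ≈ 15.24 million.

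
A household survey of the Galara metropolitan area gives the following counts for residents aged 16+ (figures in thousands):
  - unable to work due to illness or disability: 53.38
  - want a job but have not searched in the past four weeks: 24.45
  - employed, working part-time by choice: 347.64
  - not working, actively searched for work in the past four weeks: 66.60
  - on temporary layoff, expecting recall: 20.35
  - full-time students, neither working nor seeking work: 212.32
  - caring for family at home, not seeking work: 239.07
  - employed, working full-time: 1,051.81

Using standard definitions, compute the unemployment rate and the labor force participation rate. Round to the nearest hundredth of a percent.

Unemployment rate ≈ 5.85%; labor force participation rate ≈ 73.74%.

Employed = 347.64 + 1,051.81 = 1,399.45 thousand.
Unemployed = 66.60 + 20.35 = 86.95 thousand (jobless and actively searching, or on temporary layoff).
Labor force = 1,399.45 + 86.95 = 1,486.40 thousand.
Not in labor force = 53.38 + 24.45 + 212.32 + 239.07 = 529.22 thousand (those not working and not actively searching are outside the labor force — including those who want a job but have given up searching).
Civilian working-age population = 1,486.40 + 529.22 = 2,015.62 thousand.
Unemployment rate = 86.95 / 1,486.40 = 5.85%.
Labor force participation rate = 1,486.40 / 2,015.62 = 73.74%.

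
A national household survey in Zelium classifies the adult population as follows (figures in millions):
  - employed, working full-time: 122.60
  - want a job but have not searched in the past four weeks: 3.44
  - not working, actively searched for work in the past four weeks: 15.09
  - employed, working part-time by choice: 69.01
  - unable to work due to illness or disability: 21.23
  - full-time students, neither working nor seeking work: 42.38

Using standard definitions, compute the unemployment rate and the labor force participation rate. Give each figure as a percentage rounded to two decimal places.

Employed = 122.60 + 69.01 = 191.61 million.
Unemployed = 15.09 million.
Labor force = 191.61 + 15.09 = 206.70 million.
Not in labor force = 3.44 + 21.23 + 42.38 = 67.05 million (those not working and not actively searching are outside the labor force — including those who want a job but have given up searching).
Civilian working-age population = 206.70 + 67.05 = 273.75 million.
Unemployment rate = 15.09 / 206.70 = 7.30%.
Labor force participation rate = 206.70 / 273.75 = 75.51%.

Unemployment rate ≈ 7.30%; labor force participation rate ≈ 75.51%.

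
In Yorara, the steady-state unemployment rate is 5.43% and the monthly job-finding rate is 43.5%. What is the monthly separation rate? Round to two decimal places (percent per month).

From u* = s/(s+f): s = u·f/(1−u).
s = 0.0543 × 43.5 / (1 − 0.0543) = 2.3620 / 0.9457 ≈ 2.50% per month.

Separation rate ≈ 2.50% per month.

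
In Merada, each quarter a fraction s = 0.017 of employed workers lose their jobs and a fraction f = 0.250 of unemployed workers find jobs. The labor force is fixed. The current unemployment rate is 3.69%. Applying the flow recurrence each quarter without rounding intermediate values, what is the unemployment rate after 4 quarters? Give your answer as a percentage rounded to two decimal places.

Unemployment rate after four quarters ≈ 5.59%.

With a fixed labor force, u_{t+1} = u_t + s·(1−u_t) − f·u_t = u_t·(1−s−f) + s.
Here 1−s−f = 0.733 and s = 0.017.
u_1 = 0.036900 × 0.733 + 0.017 = 0.044048.
u_2 = 0.044048 × 0.733 + 0.017 = 0.049287.
u_3 = 0.049287 × 0.733 + 0.017 = 0.053127.
u_4 = 0.053127 × 0.733 + 0.017 = 0.055942.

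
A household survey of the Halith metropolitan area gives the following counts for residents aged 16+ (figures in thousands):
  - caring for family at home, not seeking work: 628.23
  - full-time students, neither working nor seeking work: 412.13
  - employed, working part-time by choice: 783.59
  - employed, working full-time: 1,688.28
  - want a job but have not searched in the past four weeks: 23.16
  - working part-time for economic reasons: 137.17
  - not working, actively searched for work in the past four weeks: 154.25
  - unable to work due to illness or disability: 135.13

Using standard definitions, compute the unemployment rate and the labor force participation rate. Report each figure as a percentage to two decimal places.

Employed = 783.59 + 1,688.28 + 137.17 = 2,609.04 thousand (anyone who worked, including part-time for economic reasons, counts as employed).
Unemployed = 154.25 thousand.
Labor force = 2,609.04 + 154.25 = 2,763.29 thousand.
Not in labor force = 628.23 + 412.13 + 23.16 + 135.13 = 1,198.65 thousand (those not working and not actively searching are outside the labor force — including those who want a job but have given up searching).
Civilian working-age population = 2,763.29 + 1,198.65 = 3,961.94 thousand.
Unemployment rate = 154.25 / 2,763.29 = 5.58%.
Labor force participation rate = 2,763.29 / 3,961.94 = 69.75%.

Unemployment rate ≈ 5.58%; labor force participation rate ≈ 69.75%.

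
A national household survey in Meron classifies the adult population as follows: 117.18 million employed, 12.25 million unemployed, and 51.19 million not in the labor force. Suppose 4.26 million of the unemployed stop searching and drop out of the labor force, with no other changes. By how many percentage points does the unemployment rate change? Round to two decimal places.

Initially, labor force = 117.18 + 12.25 = 129.43 million, so u = 12.25/129.43 = 9.46%.
After the change, unemployed and labor force both fall by 4.26 → E = 117.18, U = 7.99, labor force = 125.17 million.
New unemployment rate = 7.99 / 125.17 = 6.38%.
Change = 6.38% − 9.46% = −3.08 percentage points.

The unemployment rate changes by −3.08 percentage points.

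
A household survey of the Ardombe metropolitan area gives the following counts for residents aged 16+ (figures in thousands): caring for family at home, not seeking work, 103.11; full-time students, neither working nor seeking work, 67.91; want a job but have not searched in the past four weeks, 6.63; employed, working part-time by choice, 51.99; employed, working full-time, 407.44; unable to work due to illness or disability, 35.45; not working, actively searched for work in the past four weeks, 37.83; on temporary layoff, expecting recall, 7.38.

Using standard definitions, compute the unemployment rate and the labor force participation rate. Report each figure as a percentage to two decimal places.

Employed = 51.99 + 407.44 = 459.43 thousand.
Unemployed = 37.83 + 7.38 = 45.21 thousand (jobless and actively searching, or on temporary layoff).
Labor force = 459.43 + 45.21 = 504.64 thousand.
Not in labor force = 103.11 + 67.91 + 6.63 + 35.45 = 213.10 thousand (those not working and not actively searching are outside the labor force — including those who want a job but have given up searching).
Civilian working-age population = 504.64 + 213.10 = 717.74 thousand.
Unemployment rate = 45.21 / 504.64 = 8.96%.
Labor force participation rate = 504.64 / 717.74 = 70.31%.

Unemployment rate ≈ 8.96%; labor force participation rate ≈ 70.31%.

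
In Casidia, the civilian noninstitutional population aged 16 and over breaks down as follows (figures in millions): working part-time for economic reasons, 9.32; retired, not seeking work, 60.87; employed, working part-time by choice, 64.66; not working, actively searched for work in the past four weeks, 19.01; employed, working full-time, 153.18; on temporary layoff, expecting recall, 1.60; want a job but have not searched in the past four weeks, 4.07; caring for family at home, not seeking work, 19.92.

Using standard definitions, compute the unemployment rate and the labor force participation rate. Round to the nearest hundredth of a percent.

Employed = 9.32 + 64.66 + 153.18 = 227.16 million (anyone who worked, including part-time for economic reasons, counts as employed).
Unemployed = 19.01 + 1.60 = 20.61 million (jobless and actively searching, or on temporary layoff).
Labor force = 227.16 + 20.61 = 247.77 million.
Not in labor force = 60.87 + 4.07 + 19.92 = 84.86 million (those not working and not actively searching are outside the labor force — including those who want a job but have given up searching).
Civilian working-age population = 247.77 + 84.86 = 332.63 million.
Unemployment rate = 20.61 / 247.77 = 8.32%.
Labor force participation rate = 247.77 / 332.63 = 74.49%.

Unemployment rate ≈ 8.32%; labor force participation rate ≈ 74.49%.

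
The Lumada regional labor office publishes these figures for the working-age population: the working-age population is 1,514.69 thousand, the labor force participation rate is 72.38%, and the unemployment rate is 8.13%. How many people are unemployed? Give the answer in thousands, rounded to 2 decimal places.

Labor force = 0.7238 × 1,514.69 = 1,096.33 thousand.
Unemployed = 0.0813 × 1,096.33 ≈ 89.13 thousand.

About 89.13 thousand are unemployed.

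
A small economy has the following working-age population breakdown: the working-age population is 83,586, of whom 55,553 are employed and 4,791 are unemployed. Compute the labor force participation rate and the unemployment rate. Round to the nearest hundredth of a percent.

Labor force = employed + unemployed = 55,553 + 4,791 = 60,344.
Unemployment rate = 4,791 / 60,344 = 7.94%.
Labor force participation rate = 60,344 / 83,586 = 72.19%.

Labor force participation rate ≈ 72.19%; unemployment rate ≈ 7.94%.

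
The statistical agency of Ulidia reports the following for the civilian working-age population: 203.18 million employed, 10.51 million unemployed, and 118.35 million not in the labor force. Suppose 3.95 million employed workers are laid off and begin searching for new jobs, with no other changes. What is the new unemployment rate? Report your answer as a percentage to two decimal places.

New unemployment rate ≈ 6.77%.

Initially, labor force = 203.18 + 10.51 = 213.69 million, so u = 10.51/213.69 = 4.92%.
After the change, employed falls and unemployed rises by 3.95; labor force unchanged → E = 199.23, U = 14.46, labor force = 213.69 million.
New unemployment rate = 14.46 / 213.69 = 6.77%.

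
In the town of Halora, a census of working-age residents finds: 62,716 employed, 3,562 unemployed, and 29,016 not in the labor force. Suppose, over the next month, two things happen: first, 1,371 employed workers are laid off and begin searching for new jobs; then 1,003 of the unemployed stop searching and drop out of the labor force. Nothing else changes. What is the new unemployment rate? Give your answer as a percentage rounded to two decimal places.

New unemployment rate ≈ 6.02%.

Initially, labor force = 62,716 + 3,562 = 66,278, so u = 3,562/66,278 = 5.37%.
After the first change, employed falls and unemployed rises by 1,371; labor force unchanged → E = 61,345, U = 4,933, labor force = 66,278.
After the second change, unemployed and labor force both fall by 1,003 → E = 61,345, U = 3,930, labor force = 65,275.
New unemployment rate = 3,930 / 65,275 = 6.02%.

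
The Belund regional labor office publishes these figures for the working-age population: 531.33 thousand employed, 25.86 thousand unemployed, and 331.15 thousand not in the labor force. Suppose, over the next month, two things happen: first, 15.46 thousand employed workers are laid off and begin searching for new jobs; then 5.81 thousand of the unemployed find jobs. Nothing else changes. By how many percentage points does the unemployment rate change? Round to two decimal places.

Initially, labor force = 531.33 + 25.86 = 557.19 thousand, so u = 25.86/557.19 = 4.64%.
After the first change, employed falls and unemployed rises by 15.46; labor force unchanged → E = 515.87, U = 41.32, labor force = 557.19 thousand.
After the second change, unemployed falls and employed rises by 5.81; labor force unchanged → E = 521.68, U = 35.51, labor force = 557.19 thousand.
New unemployment rate = 35.51 / 557.19 = 6.37%.
Change = 6.37% − 4.64% = +1.73 percentage points.

The unemployment rate changes by +1.73 percentage points.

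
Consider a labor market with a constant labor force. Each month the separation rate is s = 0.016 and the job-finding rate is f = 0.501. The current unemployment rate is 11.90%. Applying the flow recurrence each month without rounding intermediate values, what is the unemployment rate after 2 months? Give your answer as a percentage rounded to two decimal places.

With a fixed labor force, u_{t+1} = u_t + s·(1−u_t) − f·u_t = u_t·(1−s−f) + s.
Here 1−s−f = 0.483 and s = 0.016.
u_1 = 0.119000 × 0.483 + 0.016 = 0.073477.
u_2 = 0.073477 × 0.483 + 0.016 = 0.051489.

Unemployment rate after two months ≈ 5.15%.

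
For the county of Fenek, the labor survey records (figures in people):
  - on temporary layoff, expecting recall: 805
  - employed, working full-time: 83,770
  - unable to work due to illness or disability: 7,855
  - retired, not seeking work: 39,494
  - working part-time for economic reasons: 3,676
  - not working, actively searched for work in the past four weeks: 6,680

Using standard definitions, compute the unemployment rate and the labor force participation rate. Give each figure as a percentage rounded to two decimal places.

Employed = 83,770 + 3,676 = 87,446 (anyone who worked, including part-time for economic reasons, counts as employed).
Unemployed = 805 + 6,680 = 7,485 (jobless and actively searching, or on temporary layoff).
Labor force = 87,446 + 7,485 = 94,931.
Not in labor force = 7,855 + 39,494 = 47,349 (those not working and not actively searching are outside the labor force).
Civilian working-age population = 94,931 + 47,349 = 142,280.
Unemployment rate = 7,485 / 94,931 = 7.88%.
Labor force participation rate = 94,931 / 142,280 = 66.72%.

Unemployment rate ≈ 7.88%; labor force participation rate ≈ 66.72%.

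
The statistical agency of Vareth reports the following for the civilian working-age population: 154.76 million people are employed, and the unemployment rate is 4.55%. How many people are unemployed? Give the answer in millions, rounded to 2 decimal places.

Let U be the number unemployed. The labor force is E + U, and U/(E+U) = 0.0455.
So U = 0.0455 × 154.76 / (1 − 0.0455) = 7.0416 / 0.9545 ≈ 7.38 million.

About 7.38 million are unemployed.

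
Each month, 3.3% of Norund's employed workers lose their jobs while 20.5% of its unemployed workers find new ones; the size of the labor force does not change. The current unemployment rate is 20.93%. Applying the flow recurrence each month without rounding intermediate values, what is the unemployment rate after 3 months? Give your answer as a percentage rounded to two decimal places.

Unemployment rate after three months ≈ 16.99%.

With a fixed labor force, u_{t+1} = u_t + s·(1−u_t) − f·u_t = u_t·(1−s−f) + s.
Here 1−s−f = 0.762 and s = 0.033.
u_1 = 0.209300 × 0.762 + 0.033 = 0.192487.
u_2 = 0.192487 × 0.762 + 0.033 = 0.179675.
u_3 = 0.179675 × 0.762 + 0.033 = 0.169912.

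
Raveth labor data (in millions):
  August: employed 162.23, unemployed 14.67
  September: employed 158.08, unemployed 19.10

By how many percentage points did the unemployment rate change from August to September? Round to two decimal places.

August: labor force = 162.23 + 14.67 = 176.90; u = 14.67/176.90 = 8.29%.
September: labor force = 158.08 + 19.10 = 177.18; u = 19.10/177.18 = 10.78%.
Change = 10.78% − 8.29% = +2.49 pp.

The unemployment rate changed by +2.49 percentage points.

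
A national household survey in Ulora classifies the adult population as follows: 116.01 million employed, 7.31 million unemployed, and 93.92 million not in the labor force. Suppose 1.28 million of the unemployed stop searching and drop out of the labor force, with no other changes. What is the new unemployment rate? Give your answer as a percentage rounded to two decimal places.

Initially, labor force = 116.01 + 7.31 = 123.32 million, so u = 7.31/123.32 = 5.93%.
After the change, unemployed and labor force both fall by 1.28 → E = 116.01, U = 6.03, labor force = 122.04 million.
New unemployment rate = 6.03 / 122.04 = 4.94%.

New unemployment rate ≈ 4.94%.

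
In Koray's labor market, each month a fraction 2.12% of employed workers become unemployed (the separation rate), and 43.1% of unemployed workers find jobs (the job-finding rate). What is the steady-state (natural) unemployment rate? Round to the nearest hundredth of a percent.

Steady-state unemployment rate ≈ 4.69%.

At steady state the flows balance: s·E = f·U, so U/(E+U) = s/(s+f).
u* = 2.12 / (2.12 + 43.1) = 2.12 / 45.22 = 4.69%.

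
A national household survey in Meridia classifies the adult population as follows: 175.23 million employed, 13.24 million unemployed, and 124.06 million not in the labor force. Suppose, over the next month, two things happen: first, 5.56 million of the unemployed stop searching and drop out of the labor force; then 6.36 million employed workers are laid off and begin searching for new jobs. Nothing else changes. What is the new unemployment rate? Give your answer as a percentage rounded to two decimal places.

New unemployment rate ≈ 7.68%.

Initially, labor force = 175.23 + 13.24 = 188.47 million, so u = 13.24/188.47 = 7.02%.
After the first change, unemployed and labor force both fall by 5.56 → E = 175.23, U = 7.68, labor force = 182.91 million.
After the second change, employed falls and unemployed rises by 6.36; labor force unchanged → E = 168.87, U = 14.04, labor force = 182.91 million.
New unemployment rate = 14.04 / 182.91 = 7.68%.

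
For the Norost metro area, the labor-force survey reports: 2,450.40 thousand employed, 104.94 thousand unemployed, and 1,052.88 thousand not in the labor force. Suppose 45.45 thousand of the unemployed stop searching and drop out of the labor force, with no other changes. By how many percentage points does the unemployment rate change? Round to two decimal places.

Initially, labor force = 2,450.40 + 104.94 = 2,555.34 thousand, so u = 104.94/2,555.34 = 4.11%.
After the change, unemployed and labor force both fall by 45.45 → E = 2,450.40, U = 59.49, labor force = 2,509.89 thousand.
New unemployment rate = 59.49 / 2,509.89 = 2.37%.
Change = 2.37% − 4.11% = −1.74 percentage points.

The unemployment rate changes by −1.74 percentage points.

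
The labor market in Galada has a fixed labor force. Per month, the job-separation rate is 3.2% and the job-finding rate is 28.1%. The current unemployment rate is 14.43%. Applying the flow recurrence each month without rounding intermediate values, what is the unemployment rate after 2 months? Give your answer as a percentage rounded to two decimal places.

Unemployment rate after two months ≈ 12.21%.

With a fixed labor force, u_{t+1} = u_t + s·(1−u_t) − f·u_t = u_t·(1−s−f) + s.
Here 1−s−f = 0.687 and s = 0.032.
u_1 = 0.144300 × 0.687 + 0.032 = 0.131134.
u_2 = 0.131134 × 0.687 + 0.032 = 0.122089.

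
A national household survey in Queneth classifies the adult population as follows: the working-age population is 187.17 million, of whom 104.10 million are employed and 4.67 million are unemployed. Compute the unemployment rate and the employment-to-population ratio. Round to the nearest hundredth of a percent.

Unemployment rate ≈ 4.29%; employment-population ratio ≈ 55.62%.

Labor force = employed + unemployed = 104.10 + 4.67 = 108.77 million.
Unemployment rate = 4.67 / 108.77 = 4.29%.
Employment-population ratio = 104.10 / 187.17 = 55.62%.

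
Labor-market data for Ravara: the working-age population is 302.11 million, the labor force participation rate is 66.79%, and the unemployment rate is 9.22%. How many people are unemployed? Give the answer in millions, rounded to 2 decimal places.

About 18.60 million are unemployed.

Labor force = 0.6679 × 302.11 = 201.78 million.
Unemployed = 0.0922 × 201.78 ≈ 18.60 million.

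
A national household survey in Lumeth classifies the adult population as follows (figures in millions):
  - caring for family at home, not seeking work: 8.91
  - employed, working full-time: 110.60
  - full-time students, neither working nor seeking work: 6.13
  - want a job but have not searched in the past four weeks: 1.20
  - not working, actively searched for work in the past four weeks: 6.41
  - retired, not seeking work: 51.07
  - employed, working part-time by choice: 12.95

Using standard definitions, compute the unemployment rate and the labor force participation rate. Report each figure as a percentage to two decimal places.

Employed = 110.60 + 12.95 = 123.55 million.
Unemployed = 6.41 million.
Labor force = 123.55 + 6.41 = 129.96 million.
Not in labor force = 8.91 + 6.13 + 1.20 + 51.07 = 67.31 million (those not working and not actively searching are outside the labor force — including those who want a job but have given up searching).
Civilian working-age population = 129.96 + 67.31 = 197.27 million.
Unemployment rate = 6.41 / 129.96 = 4.93%.
Labor force participation rate = 129.96 / 197.27 = 65.88%.

Unemployment rate ≈ 4.93%; labor force participation rate ≈ 65.88%.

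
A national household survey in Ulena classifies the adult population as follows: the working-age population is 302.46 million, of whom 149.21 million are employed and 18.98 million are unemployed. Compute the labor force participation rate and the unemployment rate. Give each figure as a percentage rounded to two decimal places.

Labor force participation rate ≈ 55.61%; unemployment rate ≈ 11.28%.

Labor force = employed + unemployed = 149.21 + 18.98 = 168.19 million.
Unemployment rate = 18.98 / 168.19 = 11.28%.
Labor force participation rate = 168.19 / 302.46 = 55.61%.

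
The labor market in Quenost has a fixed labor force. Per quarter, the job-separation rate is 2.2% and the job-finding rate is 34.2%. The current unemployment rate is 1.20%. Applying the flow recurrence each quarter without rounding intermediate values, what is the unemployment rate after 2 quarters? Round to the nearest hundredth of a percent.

With a fixed labor force, u_{t+1} = u_t + s·(1−u_t) − f·u_t = u_t·(1−s−f) + s.
Here 1−s−f = 0.636 and s = 0.022.
u_1 = 0.012000 × 0.636 + 0.022 = 0.029632.
u_2 = 0.029632 × 0.636 + 0.022 = 0.040846.

Unemployment rate after two quarters ≈ 4.08%.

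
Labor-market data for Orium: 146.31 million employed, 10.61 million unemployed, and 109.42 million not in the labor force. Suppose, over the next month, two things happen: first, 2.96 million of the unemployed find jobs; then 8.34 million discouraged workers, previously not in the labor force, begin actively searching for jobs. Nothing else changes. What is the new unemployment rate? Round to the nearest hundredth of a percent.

New unemployment rate ≈ 9.68%.

Initially, labor force = 146.31 + 10.61 = 156.92 million, so u = 10.61/156.92 = 6.76%.
After the first change, unemployed falls and employed rises by 2.96; labor force unchanged → E = 149.27, U = 7.65, labor force = 156.92 million.
After the second change, unemployed and labor force both rise by 8.34 → E = 149.27, U = 15.99, labor force = 165.26 million.
New unemployment rate = 15.99 / 165.26 = 9.68%.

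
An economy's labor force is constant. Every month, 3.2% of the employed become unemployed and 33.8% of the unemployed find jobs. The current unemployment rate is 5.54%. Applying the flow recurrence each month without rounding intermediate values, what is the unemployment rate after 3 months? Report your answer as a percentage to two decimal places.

Unemployment rate after three months ≈ 7.87%.

With a fixed labor force, u_{t+1} = u_t + s·(1−u_t) − f·u_t = u_t·(1−s−f) + s.
Here 1−s−f = 0.630 and s = 0.032.
u_1 = 0.055400 × 0.630 + 0.032 = 0.066902.
u_2 = 0.066902 × 0.630 + 0.032 = 0.074148.
u_3 = 0.074148 × 0.630 + 0.032 = 0.078713.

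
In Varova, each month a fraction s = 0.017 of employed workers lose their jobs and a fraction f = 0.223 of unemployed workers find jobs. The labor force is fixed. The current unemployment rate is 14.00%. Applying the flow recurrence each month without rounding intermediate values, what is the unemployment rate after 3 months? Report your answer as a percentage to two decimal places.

With a fixed labor force, u_{t+1} = u_t + s·(1−u_t) − f·u_t = u_t·(1−s−f) + s.
Here 1−s−f = 0.760 and s = 0.017.
u_1 = 0.140000 × 0.760 + 0.017 = 0.123400.
u_2 = 0.123400 × 0.760 + 0.017 = 0.110784.
u_3 = 0.110784 × 0.760 + 0.017 = 0.101196.

Unemployment rate after three months ≈ 10.12%.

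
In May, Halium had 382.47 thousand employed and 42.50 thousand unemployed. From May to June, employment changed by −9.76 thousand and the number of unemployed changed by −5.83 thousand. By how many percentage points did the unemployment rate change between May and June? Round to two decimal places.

The unemployment rate changed by −1.04 percentage points.

May: labor force = 382.47 + 42.50 = 424.97; u = 42.50/424.97 = 10.00%.
June: labor force = 372.71 + 36.67 = 409.38; u = 36.67/409.38 = 8.96%.
Change = 8.96% − 10.00% = −1.04 pp.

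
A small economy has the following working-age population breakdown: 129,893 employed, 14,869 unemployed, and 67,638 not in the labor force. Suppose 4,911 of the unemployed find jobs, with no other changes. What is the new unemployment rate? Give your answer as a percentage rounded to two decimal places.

New unemployment rate ≈ 6.88%.

Initially, labor force = 129,893 + 14,869 = 144,762, so u = 14,869/144,762 = 10.27%.
After the change, unemployed falls and employed rises by 4,911; labor force unchanged → E = 134,804, U = 9,958, labor force = 144,762.
New unemployment rate = 9,958 / 144,762 = 6.88%.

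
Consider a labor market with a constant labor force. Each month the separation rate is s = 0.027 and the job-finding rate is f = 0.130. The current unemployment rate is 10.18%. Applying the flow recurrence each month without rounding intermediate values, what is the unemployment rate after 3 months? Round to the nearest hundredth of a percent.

With a fixed labor force, u_{t+1} = u_t + s·(1−u_t) − f·u_t = u_t·(1−s−f) + s.
Here 1−s−f = 0.843 and s = 0.027.
u_1 = 0.101800 × 0.843 + 0.027 = 0.112817.
u_2 = 0.112817 × 0.843 + 0.027 = 0.122105.
u_3 = 0.122105 × 0.843 + 0.027 = 0.129935.

Unemployment rate after three months ≈ 12.99%.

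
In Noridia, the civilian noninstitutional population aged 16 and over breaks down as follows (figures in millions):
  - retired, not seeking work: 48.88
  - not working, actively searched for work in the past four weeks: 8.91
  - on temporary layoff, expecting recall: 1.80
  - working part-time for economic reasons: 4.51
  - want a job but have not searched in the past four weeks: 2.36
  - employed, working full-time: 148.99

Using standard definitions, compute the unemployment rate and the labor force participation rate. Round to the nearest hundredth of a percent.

Employed = 4.51 + 148.99 = 153.50 million (anyone who worked, including part-time for economic reasons, counts as employed).
Unemployed = 8.91 + 1.80 = 10.71 million (jobless and actively searching, or on temporary layoff).
Labor force = 153.50 + 10.71 = 164.21 million.
Not in labor force = 48.88 + 2.36 = 51.24 million (those not working and not actively searching are outside the labor force — including those who want a job but have given up searching).
Civilian working-age population = 164.21 + 51.24 = 215.45 million.
Unemployment rate = 10.71 / 164.21 = 6.52%.
Labor force participation rate = 164.21 / 215.45 = 76.22%.

Unemployment rate ≈ 6.52%; labor force participation rate ≈ 76.22%.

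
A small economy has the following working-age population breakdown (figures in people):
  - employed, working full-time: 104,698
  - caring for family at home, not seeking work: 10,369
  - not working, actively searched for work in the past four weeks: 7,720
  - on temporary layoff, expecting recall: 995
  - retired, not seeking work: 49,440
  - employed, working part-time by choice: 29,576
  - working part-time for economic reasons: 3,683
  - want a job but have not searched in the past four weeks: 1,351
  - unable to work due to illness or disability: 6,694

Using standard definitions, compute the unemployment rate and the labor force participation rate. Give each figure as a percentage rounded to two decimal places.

Employed = 104,698 + 29,576 + 3,683 = 137,957 (anyone who worked, including part-time for economic reasons, counts as employed).
Unemployed = 7,720 + 995 = 8,715 (jobless and actively searching, or on temporary layoff).
Labor force = 137,957 + 8,715 = 146,672.
Not in labor force = 10,369 + 49,440 + 1,351 + 6,694 = 67,854 (those not working and not actively searching are outside the labor force — including those who want a job but have given up searching).
Civilian working-age population = 146,672 + 67,854 = 214,526.
Unemployment rate = 8,715 / 146,672 = 5.94%.
Labor force participation rate = 146,672 / 214,526 = 68.37%.

Unemployment rate ≈ 5.94%; labor force participation rate ≈ 68.37%.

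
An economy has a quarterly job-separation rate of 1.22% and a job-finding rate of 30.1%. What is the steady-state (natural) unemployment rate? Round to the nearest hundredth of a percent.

At steady state the flows balance: s·E = f·U, so U/(E+U) = s/(s+f).
u* = 1.22 / (1.22 + 30.1) = 1.22 / 31.32 = 3.90%.

Steady-state unemployment rate ≈ 3.90%.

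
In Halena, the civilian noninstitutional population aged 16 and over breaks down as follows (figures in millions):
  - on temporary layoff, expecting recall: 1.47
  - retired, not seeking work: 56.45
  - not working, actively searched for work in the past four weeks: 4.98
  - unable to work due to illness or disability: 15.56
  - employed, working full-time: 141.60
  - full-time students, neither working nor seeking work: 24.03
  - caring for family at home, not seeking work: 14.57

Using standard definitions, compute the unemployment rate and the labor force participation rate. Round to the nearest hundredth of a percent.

Employed = 141.60 million.
Unemployed = 1.47 + 4.98 = 6.45 million (jobless and actively searching, or on temporary layoff).
Labor force = 141.60 + 6.45 = 148.05 million.
Not in labor force = 56.45 + 15.56 + 24.03 + 14.57 = 110.61 million (those not working and not actively searching are outside the labor force).
Civilian working-age population = 148.05 + 110.61 = 258.66 million.
Unemployment rate = 6.45 / 148.05 = 4.36%.
Labor force participation rate = 148.05 / 258.66 = 57.24%.

Unemployment rate ≈ 4.36%; labor force participation rate ≈ 57.24%.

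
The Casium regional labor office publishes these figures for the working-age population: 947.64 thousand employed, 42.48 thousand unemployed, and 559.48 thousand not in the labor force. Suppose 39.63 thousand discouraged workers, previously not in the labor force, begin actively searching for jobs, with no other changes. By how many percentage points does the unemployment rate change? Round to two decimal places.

Initially, labor force = 947.64 + 42.48 = 990.12 thousand, so u = 42.48/990.12 = 4.29%.
After the change, unemployed and labor force both rise by 39.63 → E = 947.64, U = 82.11, labor force = 1,029.75 thousand.
New unemployment rate = 82.11 / 1,029.75 = 7.97%.
Change = 7.97% − 4.29% = +3.68 percentage points.

The unemployment rate changes by +3.68 percentage points.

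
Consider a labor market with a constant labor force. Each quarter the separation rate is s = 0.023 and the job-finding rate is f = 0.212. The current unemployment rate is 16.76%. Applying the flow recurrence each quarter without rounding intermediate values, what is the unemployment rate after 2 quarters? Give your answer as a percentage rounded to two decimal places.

With a fixed labor force, u_{t+1} = u_t + s·(1−u_t) − f·u_t = u_t·(1−s−f) + s.
Here 1−s−f = 0.765 and s = 0.023.
u_1 = 0.167600 × 0.765 + 0.023 = 0.151214.
u_2 = 0.151214 × 0.765 + 0.023 = 0.138679.

Unemployment rate after two quarters ≈ 13.87%.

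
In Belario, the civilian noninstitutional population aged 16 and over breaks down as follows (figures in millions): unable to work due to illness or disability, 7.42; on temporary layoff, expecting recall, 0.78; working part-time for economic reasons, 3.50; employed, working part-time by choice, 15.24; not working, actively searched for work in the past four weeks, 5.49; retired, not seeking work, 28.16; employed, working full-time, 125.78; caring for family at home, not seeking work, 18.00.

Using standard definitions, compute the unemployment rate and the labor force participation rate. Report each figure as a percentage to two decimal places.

Unemployment rate ≈ 4.16%; labor force participation rate ≈ 73.78%.

Employed = 3.50 + 15.24 + 125.78 = 144.52 million (anyone who worked, including part-time for economic reasons, counts as employed).
Unemployed = 0.78 + 5.49 = 6.27 million (jobless and actively searching, or on temporary layoff).
Labor force = 144.52 + 6.27 = 150.79 million.
Not in labor force = 7.42 + 28.16 + 18.00 = 53.58 million (those not working and not actively searching are outside the labor force).
Civilian working-age population = 150.79 + 53.58 = 204.37 million.
Unemployment rate = 6.27 / 150.79 = 4.16%.
Labor force participation rate = 150.79 / 204.37 = 73.78%.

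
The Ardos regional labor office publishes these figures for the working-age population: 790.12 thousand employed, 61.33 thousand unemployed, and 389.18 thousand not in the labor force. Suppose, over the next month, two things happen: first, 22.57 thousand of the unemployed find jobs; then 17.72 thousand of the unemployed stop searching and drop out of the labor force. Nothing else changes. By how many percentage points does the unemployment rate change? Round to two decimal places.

Initially, labor force = 790.12 + 61.33 = 851.45 thousand, so u = 61.33/851.45 = 7.20%.
After the first change, unemployed falls and employed rises by 22.57; labor force unchanged → E = 812.69, U = 38.76, labor force = 851.45 thousand.
After the second change, unemployed and labor force both fall by 17.72 → E = 812.69, U = 21.04, labor force = 833.73 thousand.
New unemployment rate = 21.04 / 833.73 = 2.52%.
Change = 2.52% − 7.20% = −4.68 percentage points.

The unemployment rate changes by −4.68 percentage points.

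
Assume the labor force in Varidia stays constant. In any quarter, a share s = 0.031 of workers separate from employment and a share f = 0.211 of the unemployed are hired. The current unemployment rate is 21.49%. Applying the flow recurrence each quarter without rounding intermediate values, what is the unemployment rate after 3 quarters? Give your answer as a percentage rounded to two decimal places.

With a fixed labor force, u_{t+1} = u_t + s·(1−u_t) − f·u_t = u_t·(1−s−f) + s.
Here 1−s−f = 0.758 and s = 0.031.
u_1 = 0.214900 × 0.758 + 0.031 = 0.193894.
u_2 = 0.193894 × 0.758 + 0.031 = 0.177972.
u_3 = 0.177972 × 0.758 + 0.031 = 0.165903.

Unemployment rate after three quarters ≈ 16.59%.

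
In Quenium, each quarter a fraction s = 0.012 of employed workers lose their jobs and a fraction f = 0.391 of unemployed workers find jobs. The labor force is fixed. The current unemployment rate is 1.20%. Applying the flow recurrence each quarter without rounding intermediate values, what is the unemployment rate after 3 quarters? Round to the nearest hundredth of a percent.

With a fixed labor force, u_{t+1} = u_t + s·(1−u_t) − f·u_t = u_t·(1−s−f) + s.
Here 1−s−f = 0.597 and s = 0.012.
u_1 = 0.012000 × 0.597 + 0.012 = 0.019164.
u_2 = 0.019164 × 0.597 + 0.012 = 0.023441.
u_3 = 0.023441 × 0.597 + 0.012 = 0.025994.

Unemployment rate after three quarters ≈ 2.60%.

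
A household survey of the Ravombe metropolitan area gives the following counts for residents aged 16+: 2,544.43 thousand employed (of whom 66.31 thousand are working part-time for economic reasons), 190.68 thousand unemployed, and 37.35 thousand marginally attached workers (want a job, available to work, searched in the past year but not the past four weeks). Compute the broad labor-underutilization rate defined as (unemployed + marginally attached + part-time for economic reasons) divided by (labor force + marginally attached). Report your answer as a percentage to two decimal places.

Broad underutilization rate ≈ 10.62%.

Labor force = 2,544.43 + 190.68 = 2,735.11 thousand.
Numerator = 190.68 + 37.35 + 66.31 = 294.34 thousand.
Denominator = 2,735.11 + 37.35 = 2,772.46 thousand.
Broad rate = 294.34 / 2,772.46 = 10.62%.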